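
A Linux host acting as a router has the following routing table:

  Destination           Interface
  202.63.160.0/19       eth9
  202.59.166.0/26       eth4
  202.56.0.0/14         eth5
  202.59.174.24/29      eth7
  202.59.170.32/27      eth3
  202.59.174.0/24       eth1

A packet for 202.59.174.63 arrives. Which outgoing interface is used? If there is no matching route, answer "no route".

Routes whose prefix contains 202.59.174.63:
  202.56.0.0/14 (202.56.0.0 - 202.59.255.255) -> eth5
  202.59.174.0/24 (202.59.174.0 - 202.59.174.255) -> eth1
More-specific entries that do NOT match:
  202.59.174.24/29 (202.59.174.24 - 202.59.174.31) does not contain 202.59.174.63
  202.59.170.32/27 (202.59.170.32 - 202.59.170.63) does not contain 202.59.174.63
  202.59.166.0/26 (202.59.166.0 - 202.59.166.63) does not contain 202.59.174.63
Longest matching prefix is /24 -> interface eth1.

eth1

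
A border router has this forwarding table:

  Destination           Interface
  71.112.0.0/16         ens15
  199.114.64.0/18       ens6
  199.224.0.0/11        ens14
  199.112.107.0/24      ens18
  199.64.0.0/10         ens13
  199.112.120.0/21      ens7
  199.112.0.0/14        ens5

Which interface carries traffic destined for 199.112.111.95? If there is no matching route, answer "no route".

Routes whose prefix contains 199.112.111.95:
  199.64.0.0/10 (199.64.0.0 - 199.127.255.255) -> ens13
  199.112.0.0/14 (199.112.0.0 - 199.115.255.255) -> ens5
More-specific entries that do NOT match:
  199.112.107.0/24 (199.112.107.0 - 199.112.107.255) does not contain 199.112.111.95
  199.112.120.0/21 (199.112.120.0 - 199.112.127.255) does not contain 199.112.111.95
  199.114.64.0/18 (199.114.64.0 - 199.114.127.255) does not contain 199.112.111.95
  71.112.0.0/16 (71.112.0.0 - 71.112.255.255) does not contain 199.112.111.95
Longest matching prefix is /14 -> interface ens5.

ens5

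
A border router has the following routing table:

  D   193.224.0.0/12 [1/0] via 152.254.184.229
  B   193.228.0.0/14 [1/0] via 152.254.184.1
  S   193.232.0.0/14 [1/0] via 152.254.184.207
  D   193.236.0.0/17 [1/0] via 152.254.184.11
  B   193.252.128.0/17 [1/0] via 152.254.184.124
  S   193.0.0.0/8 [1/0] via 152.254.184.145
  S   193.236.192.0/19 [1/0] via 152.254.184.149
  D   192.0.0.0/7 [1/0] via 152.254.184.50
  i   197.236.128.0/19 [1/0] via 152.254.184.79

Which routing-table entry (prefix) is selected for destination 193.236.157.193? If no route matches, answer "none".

Entries matching 193.236.157.193:
  192.0.0.0/7 (192.0.0.0 - 193.255.255.255)
  193.0.0.0/8 (193.0.0.0 - 193.255.255.255)
  193.224.0.0/12 (193.224.0.0 - 193.239.255.255)
Most specific is 193.224.0.0/12.

193.224.0.0/12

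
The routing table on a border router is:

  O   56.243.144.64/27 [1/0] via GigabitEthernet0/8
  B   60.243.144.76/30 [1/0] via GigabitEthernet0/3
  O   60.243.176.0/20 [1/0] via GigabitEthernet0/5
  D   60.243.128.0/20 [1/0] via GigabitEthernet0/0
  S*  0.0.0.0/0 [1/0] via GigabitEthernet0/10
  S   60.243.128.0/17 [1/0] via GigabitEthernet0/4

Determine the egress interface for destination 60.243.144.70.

Routes whose prefix contains 60.243.144.70:
  0.0.0.0/0 (default, matches everything) -> GigabitEthernet0/10
  60.243.128.0/17 (60.243.128.0 - 60.243.255.255) -> GigabitEthernet0/4
More-specific entries that do NOT match:
  60.243.144.76/30 (60.243.144.76 - 60.243.144.79) does not contain 60.243.144.70
  56.243.144.64/27 (56.243.144.64 - 56.243.144.95) does not contain 60.243.144.70
  60.243.176.0/20 (60.243.176.0 - 60.243.191.255) does not contain 60.243.144.70
  60.243.128.0/20 (60.243.128.0 - 60.243.143.255) does not contain 60.243.144.70
Longest matching prefix is /17 -> interface GigabitEthernet0/4.

GigabitEthernet0/4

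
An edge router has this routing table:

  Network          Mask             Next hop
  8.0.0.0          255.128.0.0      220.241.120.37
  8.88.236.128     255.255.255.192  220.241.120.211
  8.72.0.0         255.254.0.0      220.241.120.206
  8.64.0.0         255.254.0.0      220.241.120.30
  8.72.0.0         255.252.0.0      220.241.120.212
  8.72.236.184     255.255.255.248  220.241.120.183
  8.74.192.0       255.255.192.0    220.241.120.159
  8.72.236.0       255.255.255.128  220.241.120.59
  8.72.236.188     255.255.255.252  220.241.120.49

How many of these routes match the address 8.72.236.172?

Prefixes containing 8.72.236.172:
  8.0.0.0/9 (8.0.0.0 - 8.127.255.255)
  8.72.0.0/14 (8.72.0.0 - 8.75.255.255)
  8.72.0.0/15 (8.72.0.0 - 8.73.255.255)
Total matching entries: 3.

3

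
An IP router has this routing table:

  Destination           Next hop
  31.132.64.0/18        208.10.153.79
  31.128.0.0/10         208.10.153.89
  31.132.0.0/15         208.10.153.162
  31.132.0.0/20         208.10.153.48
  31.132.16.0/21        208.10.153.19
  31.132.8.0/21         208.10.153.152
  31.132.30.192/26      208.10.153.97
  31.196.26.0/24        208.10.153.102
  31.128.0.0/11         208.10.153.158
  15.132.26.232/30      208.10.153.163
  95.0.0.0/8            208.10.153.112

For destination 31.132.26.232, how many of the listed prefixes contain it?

Prefixes containing 31.132.26.232:
  31.128.0.0/10 (31.128.0.0 - 31.191.255.255)
  31.128.0.0/11 (31.128.0.0 - 31.159.255.255)
  31.132.0.0/15 (31.132.0.0 - 31.133.255.255)
Total matching entries: 3.

3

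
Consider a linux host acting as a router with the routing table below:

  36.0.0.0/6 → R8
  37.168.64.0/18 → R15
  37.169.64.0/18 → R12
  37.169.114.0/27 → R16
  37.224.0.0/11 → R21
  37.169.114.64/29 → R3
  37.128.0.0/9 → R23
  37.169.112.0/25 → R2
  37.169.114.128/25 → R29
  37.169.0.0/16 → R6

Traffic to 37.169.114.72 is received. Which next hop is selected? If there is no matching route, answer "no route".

Routes whose prefix contains 37.169.114.72:
  36.0.0.0/6 (36.0.0.0 - 39.255.255.255) -> R8
  37.128.0.0/9 (37.128.0.0 - 37.255.255.255) -> R23
  37.169.0.0/16 (37.169.0.0 - 37.169.255.255) -> R6
  37.169.64.0/18 (37.169.64.0 - 37.169.127.255) -> R12
More-specific entries that do NOT match:
  37.169.114.64/29 (37.169.114.64 - 37.169.114.71) does not contain 37.169.114.72
  37.169.114.0/27 (37.169.114.0 - 37.169.114.31) does not contain 37.169.114.72
  37.169.112.0/25 (37.169.112.0 - 37.169.112.127) does not contain 37.169.114.72
  37.169.114.128/25 (37.169.114.128 - 37.169.114.255) does not contain 37.169.114.72
Longest matching prefix is /18 -> next hop R12.

R12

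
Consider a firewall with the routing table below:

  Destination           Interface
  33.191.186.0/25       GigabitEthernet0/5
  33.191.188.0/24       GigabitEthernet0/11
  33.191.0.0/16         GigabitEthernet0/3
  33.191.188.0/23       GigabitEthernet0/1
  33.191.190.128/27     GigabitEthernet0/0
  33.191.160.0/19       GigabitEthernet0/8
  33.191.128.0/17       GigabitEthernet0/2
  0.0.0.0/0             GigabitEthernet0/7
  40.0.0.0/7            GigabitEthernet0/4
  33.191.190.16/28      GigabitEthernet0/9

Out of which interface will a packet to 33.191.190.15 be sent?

GigabitEthernet0/8

Routes whose prefix contains 33.191.190.15:
  0.0.0.0/0 (default, matches everything) -> GigabitEthernet0/7
  33.191.0.0/16 (33.191.0.0 - 33.191.255.255) -> GigabitEthernet0/3
  33.191.128.0/17 (33.191.128.0 - 33.191.255.255) -> GigabitEthernet0/2
  33.191.160.0/19 (33.191.160.0 - 33.191.191.255) -> GigabitEthernet0/8
More-specific entries that do NOT match:
  33.191.190.16/28 (33.191.190.16 - 33.191.190.31) does not contain 33.191.190.15
  33.191.190.128/27 (33.191.190.128 - 33.191.190.159) does not contain 33.191.190.15
  33.191.186.0/25 (33.191.186.0 - 33.191.186.127) does not contain 33.191.190.15
  33.191.188.0/24 (33.191.188.0 - 33.191.188.255) does not contain 33.191.190.15
  33.191.188.0/23 (33.191.188.0 - 33.191.189.255) does not contain 33.191.190.15
Longest matching prefix is /19 -> interface GigabitEthernet0/8.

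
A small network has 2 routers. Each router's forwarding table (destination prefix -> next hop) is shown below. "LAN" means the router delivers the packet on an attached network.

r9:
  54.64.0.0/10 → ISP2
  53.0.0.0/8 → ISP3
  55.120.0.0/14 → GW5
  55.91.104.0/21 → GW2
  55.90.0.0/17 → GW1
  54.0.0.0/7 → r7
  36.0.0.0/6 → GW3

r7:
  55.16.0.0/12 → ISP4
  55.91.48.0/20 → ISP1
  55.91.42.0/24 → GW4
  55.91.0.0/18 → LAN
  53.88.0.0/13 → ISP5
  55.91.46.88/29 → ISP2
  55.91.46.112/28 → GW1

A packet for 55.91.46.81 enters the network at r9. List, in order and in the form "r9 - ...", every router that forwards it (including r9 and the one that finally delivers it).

At r9: longest match for 55.91.46.81 is 54.0.0.0/7 -> r7
At r7: longest match for 55.91.46.81 is 55.91.0.0/18 -> LAN

r9 - r7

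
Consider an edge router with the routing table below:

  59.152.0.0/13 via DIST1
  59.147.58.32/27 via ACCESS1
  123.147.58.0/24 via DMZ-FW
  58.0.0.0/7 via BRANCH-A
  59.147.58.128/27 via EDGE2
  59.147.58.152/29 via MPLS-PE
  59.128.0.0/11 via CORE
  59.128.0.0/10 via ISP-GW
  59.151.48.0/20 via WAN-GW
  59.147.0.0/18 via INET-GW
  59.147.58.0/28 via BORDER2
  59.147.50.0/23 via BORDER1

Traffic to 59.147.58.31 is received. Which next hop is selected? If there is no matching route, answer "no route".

INET-GW

Routes whose prefix contains 59.147.58.31:
  58.0.0.0/7 (58.0.0.0 - 59.255.255.255) -> BRANCH-A
  59.128.0.0/10 (59.128.0.0 - 59.191.255.255) -> ISP-GW
  59.128.0.0/11 (59.128.0.0 - 59.159.255.255) -> CORE
  59.147.0.0/18 (59.147.0.0 - 59.147.63.255) -> INET-GW
More-specific entries that do NOT match:
  59.147.58.152/29 (59.147.58.152 - 59.147.58.159) does not contain 59.147.58.31
  59.147.58.0/28 (59.147.58.0 - 59.147.58.15) does not contain 59.147.58.31
  59.147.58.32/27 (59.147.58.32 - 59.147.58.63) does not contain 59.147.58.31
  59.147.58.128/27 (59.147.58.128 - 59.147.58.159) does not contain 59.147.58.31
  123.147.58.0/24 (123.147.58.0 - 123.147.58.255) does not contain 59.147.58.31
  59.147.50.0/23 (59.147.50.0 - 59.147.51.255) does not contain 59.147.58.31
  59.151.48.0/20 (59.151.48.0 - 59.151.63.255) does not contain 59.147.58.31
Longest matching prefix is /18 -> next hop INET-GW.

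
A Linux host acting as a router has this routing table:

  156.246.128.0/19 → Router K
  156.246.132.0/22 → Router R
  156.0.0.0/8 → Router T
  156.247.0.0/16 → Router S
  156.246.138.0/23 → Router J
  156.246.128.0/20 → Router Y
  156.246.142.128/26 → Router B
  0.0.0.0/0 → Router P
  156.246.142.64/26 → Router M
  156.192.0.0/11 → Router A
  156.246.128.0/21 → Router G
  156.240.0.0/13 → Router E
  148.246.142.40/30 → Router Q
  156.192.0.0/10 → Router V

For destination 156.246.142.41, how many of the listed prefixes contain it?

6

Prefixes containing 156.246.142.41:
  0.0.0.0/0 (default, matches everything)
  156.0.0.0/8 (156.0.0.0 - 156.255.255.255)
  156.192.0.0/10 (156.192.0.0 - 156.255.255.255)
  156.240.0.0/13 (156.240.0.0 - 156.247.255.255)
  156.246.128.0/19 (156.246.128.0 - 156.246.159.255)
  156.246.128.0/20 (156.246.128.0 - 156.246.143.255)
Total matching entries: 6.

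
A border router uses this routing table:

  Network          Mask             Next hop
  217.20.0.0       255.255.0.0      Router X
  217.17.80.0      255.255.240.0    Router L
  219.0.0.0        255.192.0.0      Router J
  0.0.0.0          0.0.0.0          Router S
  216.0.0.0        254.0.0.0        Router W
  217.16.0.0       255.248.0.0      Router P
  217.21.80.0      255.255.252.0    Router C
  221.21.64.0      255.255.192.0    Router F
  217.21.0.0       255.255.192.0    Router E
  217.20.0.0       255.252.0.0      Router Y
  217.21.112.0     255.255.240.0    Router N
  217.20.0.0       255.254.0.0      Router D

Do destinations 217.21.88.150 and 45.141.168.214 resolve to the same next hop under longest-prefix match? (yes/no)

no

217.21.88.150: longest match 217.20.0.0/15 -> Router D
45.141.168.214: longest match 0.0.0.0/0 -> Router S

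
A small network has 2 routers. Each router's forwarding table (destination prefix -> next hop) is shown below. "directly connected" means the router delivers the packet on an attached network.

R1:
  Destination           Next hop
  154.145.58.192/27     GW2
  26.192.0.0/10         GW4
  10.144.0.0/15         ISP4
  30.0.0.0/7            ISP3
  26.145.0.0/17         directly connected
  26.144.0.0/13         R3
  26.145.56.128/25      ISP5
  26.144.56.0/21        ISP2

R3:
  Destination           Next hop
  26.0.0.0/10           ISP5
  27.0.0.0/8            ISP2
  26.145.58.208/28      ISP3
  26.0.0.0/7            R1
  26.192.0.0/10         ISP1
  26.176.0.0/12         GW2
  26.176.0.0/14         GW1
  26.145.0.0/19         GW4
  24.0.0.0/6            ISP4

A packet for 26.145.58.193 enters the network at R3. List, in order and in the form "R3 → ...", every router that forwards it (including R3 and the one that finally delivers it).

R3 → R1

At R3: longest match for 26.145.58.193 is 26.0.0.0/7 -> R1
At R1: longest match for 26.145.58.193 is 26.145.0.0/17 -> directly connected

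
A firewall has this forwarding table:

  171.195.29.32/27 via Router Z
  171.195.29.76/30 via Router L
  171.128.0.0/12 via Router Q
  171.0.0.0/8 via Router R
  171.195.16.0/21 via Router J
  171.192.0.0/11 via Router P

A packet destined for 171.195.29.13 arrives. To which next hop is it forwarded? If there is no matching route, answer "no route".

Routes whose prefix contains 171.195.29.13:
  171.0.0.0/8 (171.0.0.0 - 171.255.255.255) -> Router R
  171.192.0.0/11 (171.192.0.0 - 171.223.255.255) -> Router P
More-specific entries that do NOT match:
  171.195.29.76/30 (171.195.29.76 - 171.195.29.79) does not contain 171.195.29.13
  171.195.29.32/27 (171.195.29.32 - 171.195.29.63) does not contain 171.195.29.13
  171.195.16.0/21 (171.195.16.0 - 171.195.23.255) does not contain 171.195.29.13
  171.128.0.0/12 (171.128.0.0 - 171.143.255.255) does not contain 171.195.29.13
Longest matching prefix is /11 -> next hop Router P.

Router P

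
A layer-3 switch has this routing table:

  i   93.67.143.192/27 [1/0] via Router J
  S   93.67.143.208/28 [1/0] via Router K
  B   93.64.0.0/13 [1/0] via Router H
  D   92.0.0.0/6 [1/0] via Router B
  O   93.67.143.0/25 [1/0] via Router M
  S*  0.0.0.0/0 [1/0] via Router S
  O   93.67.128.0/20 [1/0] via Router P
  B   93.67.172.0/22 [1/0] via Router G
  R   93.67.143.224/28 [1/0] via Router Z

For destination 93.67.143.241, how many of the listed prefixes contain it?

4

Prefixes containing 93.67.143.241:
  0.0.0.0/0 (default, matches everything)
  92.0.0.0/6 (92.0.0.0 - 95.255.255.255)
  93.64.0.0/13 (93.64.0.0 - 93.71.255.255)
  93.67.128.0/20 (93.67.128.0 - 93.67.143.255)
Total matching entries: 4.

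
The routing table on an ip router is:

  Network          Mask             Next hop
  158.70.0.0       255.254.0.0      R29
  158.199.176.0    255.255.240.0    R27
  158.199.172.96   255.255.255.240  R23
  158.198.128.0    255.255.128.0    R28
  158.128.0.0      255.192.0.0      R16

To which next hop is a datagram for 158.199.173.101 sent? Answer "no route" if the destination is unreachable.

no route

No entry's prefix contains 158.199.173.101; there is no default route.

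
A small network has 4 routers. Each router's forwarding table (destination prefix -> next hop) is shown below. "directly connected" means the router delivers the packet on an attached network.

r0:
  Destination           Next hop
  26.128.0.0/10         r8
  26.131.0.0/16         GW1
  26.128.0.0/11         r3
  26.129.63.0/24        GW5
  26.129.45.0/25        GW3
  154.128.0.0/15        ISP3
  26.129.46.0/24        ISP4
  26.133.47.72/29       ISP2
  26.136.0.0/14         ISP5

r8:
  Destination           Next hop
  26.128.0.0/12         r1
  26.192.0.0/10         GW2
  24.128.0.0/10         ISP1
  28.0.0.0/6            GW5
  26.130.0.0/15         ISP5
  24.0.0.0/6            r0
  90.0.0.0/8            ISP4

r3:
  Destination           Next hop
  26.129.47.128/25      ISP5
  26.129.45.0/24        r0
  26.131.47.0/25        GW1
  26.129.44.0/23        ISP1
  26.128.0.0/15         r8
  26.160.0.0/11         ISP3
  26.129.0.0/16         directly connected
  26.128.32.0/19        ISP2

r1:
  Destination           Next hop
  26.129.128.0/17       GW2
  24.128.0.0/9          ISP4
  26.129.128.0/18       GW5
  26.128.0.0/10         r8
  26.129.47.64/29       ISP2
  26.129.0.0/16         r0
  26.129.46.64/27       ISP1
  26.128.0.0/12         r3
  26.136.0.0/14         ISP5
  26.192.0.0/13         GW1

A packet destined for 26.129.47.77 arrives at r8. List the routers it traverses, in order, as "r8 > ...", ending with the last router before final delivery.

At r8: longest match for 26.129.47.77 is 26.128.0.0/12 -> r1
At r1: longest match for 26.129.47.77 is 26.129.0.0/16 -> r0
At r0: longest match for 26.129.47.77 is 26.128.0.0/11 -> r3
At r3: longest match for 26.129.47.77 is 26.129.0.0/16 -> directly connected

r8 > r1 > r0 > r3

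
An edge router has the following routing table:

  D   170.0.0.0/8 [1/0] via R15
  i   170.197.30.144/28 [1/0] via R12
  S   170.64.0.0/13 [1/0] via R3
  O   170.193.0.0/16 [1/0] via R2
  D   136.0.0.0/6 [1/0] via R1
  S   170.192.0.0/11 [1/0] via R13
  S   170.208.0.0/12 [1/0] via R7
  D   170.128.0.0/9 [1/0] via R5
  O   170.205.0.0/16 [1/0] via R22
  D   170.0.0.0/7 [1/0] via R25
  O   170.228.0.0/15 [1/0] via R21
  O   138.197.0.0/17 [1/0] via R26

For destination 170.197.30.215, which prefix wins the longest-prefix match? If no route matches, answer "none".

170.192.0.0/11

Entries matching 170.197.30.215:
  170.0.0.0/7 (170.0.0.0 - 171.255.255.255)
  170.0.0.0/8 (170.0.0.0 - 170.255.255.255)
  170.128.0.0/9 (170.128.0.0 - 170.255.255.255)
  170.192.0.0/11 (170.192.0.0 - 170.223.255.255)
Most specific is 170.192.0.0/11.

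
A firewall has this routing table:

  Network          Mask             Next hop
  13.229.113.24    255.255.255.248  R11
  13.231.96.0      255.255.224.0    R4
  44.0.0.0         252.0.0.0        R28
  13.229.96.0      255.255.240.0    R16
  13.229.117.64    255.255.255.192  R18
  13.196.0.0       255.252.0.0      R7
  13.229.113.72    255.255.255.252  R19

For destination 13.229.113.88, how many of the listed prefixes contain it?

No listed prefix contains 13.229.113.88.
Total matching entries: 0.

0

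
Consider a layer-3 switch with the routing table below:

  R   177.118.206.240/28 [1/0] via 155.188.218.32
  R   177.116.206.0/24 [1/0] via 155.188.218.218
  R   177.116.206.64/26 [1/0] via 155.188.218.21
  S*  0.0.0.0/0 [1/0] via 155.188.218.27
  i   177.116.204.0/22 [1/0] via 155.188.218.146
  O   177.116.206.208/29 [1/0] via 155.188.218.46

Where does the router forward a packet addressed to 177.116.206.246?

155.188.218.218

Routes whose prefix contains 177.116.206.246:
  0.0.0.0/0 (default, matches everything) -> 155.188.218.27
  177.116.204.0/22 (177.116.204.0 - 177.116.207.255) -> 155.188.218.146
  177.116.206.0/24 (177.116.206.0 - 177.116.206.255) -> 155.188.218.218
More-specific entries that do NOT match:
  177.116.206.208/29 (177.116.206.208 - 177.116.206.215) does not contain 177.116.206.246
  177.118.206.240/28 (177.118.206.240 - 177.118.206.255) does not contain 177.116.206.246
  177.116.206.64/26 (177.116.206.64 - 177.116.206.127) does not contain 177.116.206.246
Longest matching prefix is /24 -> next hop 155.188.218.218.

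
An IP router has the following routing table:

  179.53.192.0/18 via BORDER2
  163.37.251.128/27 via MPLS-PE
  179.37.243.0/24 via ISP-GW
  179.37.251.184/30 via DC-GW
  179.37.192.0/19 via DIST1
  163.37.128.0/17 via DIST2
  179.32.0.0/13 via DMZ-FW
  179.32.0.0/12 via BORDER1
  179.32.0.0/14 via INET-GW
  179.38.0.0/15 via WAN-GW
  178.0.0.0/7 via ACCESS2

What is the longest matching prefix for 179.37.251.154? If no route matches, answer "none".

179.32.0.0/13

Entries matching 179.37.251.154:
  178.0.0.0/7 (178.0.0.0 - 179.255.255.255)
  179.32.0.0/12 (179.32.0.0 - 179.47.255.255)
  179.32.0.0/13 (179.32.0.0 - 179.39.255.255)
Most specific is 179.32.0.0/13.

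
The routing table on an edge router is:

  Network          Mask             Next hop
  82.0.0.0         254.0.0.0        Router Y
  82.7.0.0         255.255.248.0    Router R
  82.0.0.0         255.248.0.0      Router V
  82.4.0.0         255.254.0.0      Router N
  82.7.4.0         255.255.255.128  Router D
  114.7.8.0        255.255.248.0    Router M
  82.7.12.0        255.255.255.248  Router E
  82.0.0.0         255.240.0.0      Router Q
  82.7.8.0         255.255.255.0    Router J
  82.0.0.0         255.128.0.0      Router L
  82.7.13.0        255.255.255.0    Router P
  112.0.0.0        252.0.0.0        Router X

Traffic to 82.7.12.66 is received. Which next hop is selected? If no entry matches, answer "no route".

Router V

Routes whose prefix contains 82.7.12.66:
  82.0.0.0/7 (82.0.0.0 - 83.255.255.255) -> Router Y
  82.0.0.0/9 (82.0.0.0 - 82.127.255.255) -> Router L
  82.0.0.0/12 (82.0.0.0 - 82.15.255.255) -> Router Q
  82.0.0.0/13 (82.0.0.0 - 82.7.255.255) -> Router V
More-specific entries that do NOT match:
  82.7.12.0/29 (82.7.12.0 - 82.7.12.7) does not contain 82.7.12.66
  82.7.4.0/25 (82.7.4.0 - 82.7.4.127) does not contain 82.7.12.66
  82.7.8.0/24 (82.7.8.0 - 82.7.8.255) does not contain 82.7.12.66
  82.7.13.0/24 (82.7.13.0 - 82.7.13.255) does not contain 82.7.12.66
  82.7.0.0/21 (82.7.0.0 - 82.7.7.255) does not contain 82.7.12.66
  114.7.8.0/21 (114.7.8.0 - 114.7.15.255) does not contain 82.7.12.66
  82.4.0.0/15 (82.4.0.0 - 82.5.255.255) does not contain 82.7.12.66
Longest matching prefix is /13 -> next hop Router V.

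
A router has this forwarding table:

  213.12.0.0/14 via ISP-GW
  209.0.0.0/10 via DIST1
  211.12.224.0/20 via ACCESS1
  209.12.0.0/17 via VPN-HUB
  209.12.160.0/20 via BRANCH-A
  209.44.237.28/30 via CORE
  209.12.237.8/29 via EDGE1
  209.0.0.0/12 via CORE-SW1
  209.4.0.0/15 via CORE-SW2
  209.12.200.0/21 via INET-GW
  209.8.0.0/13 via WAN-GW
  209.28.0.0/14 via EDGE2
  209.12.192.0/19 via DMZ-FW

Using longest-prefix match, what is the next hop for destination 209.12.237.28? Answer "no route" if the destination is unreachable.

WAN-GW

Routes whose prefix contains 209.12.237.28:
  209.0.0.0/10 (209.0.0.0 - 209.63.255.255) -> DIST1
  209.0.0.0/12 (209.0.0.0 - 209.15.255.255) -> CORE-SW1
  209.8.0.0/13 (209.8.0.0 - 209.15.255.255) -> WAN-GW
More-specific entries that do NOT match:
  209.44.237.28/30 (209.44.237.28 - 209.44.237.31) does not contain 209.12.237.28
  209.12.237.8/29 (209.12.237.8 - 209.12.237.15) does not contain 209.12.237.28
  209.12.200.0/21 (209.12.200.0 - 209.12.207.255) does not contain 209.12.237.28
  211.12.224.0/20 (211.12.224.0 - 211.12.239.255) does not contain 209.12.237.28
  209.12.160.0/20 (209.12.160.0 - 209.12.175.255) does not contain 209.12.237.28
  209.12.192.0/19 (209.12.192.0 - 209.12.223.255) does not contain 209.12.237.28
  209.12.0.0/17 (209.12.0.0 - 209.12.127.255) does not contain 209.12.237.28
  209.4.0.0/15 (209.4.0.0 - 209.5.255.255) does not contain 209.12.237.28
  213.12.0.0/14 (213.12.0.0 - 213.15.255.255) does not contain 209.12.237.28
  209.28.0.0/14 (209.28.0.0 - 209.31.255.255) does not contain 209.12.237.28
Longest matching prefix is /13 -> next hop WAN-GW.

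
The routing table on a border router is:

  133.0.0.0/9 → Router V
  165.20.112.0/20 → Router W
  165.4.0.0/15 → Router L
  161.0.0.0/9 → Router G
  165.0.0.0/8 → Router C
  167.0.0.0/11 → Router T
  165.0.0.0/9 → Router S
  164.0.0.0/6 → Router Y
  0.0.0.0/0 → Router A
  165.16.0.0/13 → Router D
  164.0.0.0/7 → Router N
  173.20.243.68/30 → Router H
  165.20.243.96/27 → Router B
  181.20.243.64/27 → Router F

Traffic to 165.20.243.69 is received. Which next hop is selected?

Routes whose prefix contains 165.20.243.69:
  0.0.0.0/0 (default, matches everything) -> Router A
  164.0.0.0/6 (164.0.0.0 - 167.255.255.255) -> Router Y
  164.0.0.0/7 (164.0.0.0 - 165.255.255.255) -> Router N
  165.0.0.0/8 (165.0.0.0 - 165.255.255.255) -> Router C
  165.0.0.0/9 (165.0.0.0 - 165.127.255.255) -> Router S
  165.16.0.0/13 (165.16.0.0 - 165.23.255.255) -> Router D
More-specific entries that do NOT match:
  173.20.243.68/30 (173.20.243.68 - 173.20.243.71) does not contain 165.20.243.69
  165.20.243.96/27 (165.20.243.96 - 165.20.243.127) does not contain 165.20.243.69
  181.20.243.64/27 (181.20.243.64 - 181.20.243.95) does not contain 165.20.243.69
  165.20.112.0/20 (165.20.112.0 - 165.20.127.255) does not contain 165.20.243.69
  165.4.0.0/15 (165.4.0.0 - 165.5.255.255) does not contain 165.20.243.69
Longest matching prefix is /13 -> next hop Router D.

Router D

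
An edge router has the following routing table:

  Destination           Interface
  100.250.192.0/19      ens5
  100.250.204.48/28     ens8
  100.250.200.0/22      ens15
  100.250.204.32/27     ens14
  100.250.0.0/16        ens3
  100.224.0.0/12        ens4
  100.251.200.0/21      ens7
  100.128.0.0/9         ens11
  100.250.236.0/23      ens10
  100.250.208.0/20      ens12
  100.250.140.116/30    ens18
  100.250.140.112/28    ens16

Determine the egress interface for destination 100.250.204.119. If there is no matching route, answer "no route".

ens5

Routes whose prefix contains 100.250.204.119:
  100.128.0.0/9 (100.128.0.0 - 100.255.255.255) -> ens11
  100.250.0.0/16 (100.250.0.0 - 100.250.255.255) -> ens3
  100.250.192.0/19 (100.250.192.0 - 100.250.223.255) -> ens5
More-specific entries that do NOT match:
  100.250.140.116/30 (100.250.140.116 - 100.250.140.119) does not contain 100.250.204.119
  100.250.204.48/28 (100.250.204.48 - 100.250.204.63) does not contain 100.250.204.119
  100.250.140.112/28 (100.250.140.112 - 100.250.140.127) does not contain 100.250.204.119
  100.250.204.32/27 (100.250.204.32 - 100.250.204.63) does not contain 100.250.204.119
  100.250.236.0/23 (100.250.236.0 - 100.250.237.255) does not contain 100.250.204.119
  100.250.200.0/22 (100.250.200.0 - 100.250.203.255) does not contain 100.250.204.119
  100.251.200.0/21 (100.251.200.0 - 100.251.207.255) does not contain 100.250.204.119
  100.250.208.0/20 (100.250.208.0 - 100.250.223.255) does not contain 100.250.204.119
Longest matching prefix is /19 -> interface ens5.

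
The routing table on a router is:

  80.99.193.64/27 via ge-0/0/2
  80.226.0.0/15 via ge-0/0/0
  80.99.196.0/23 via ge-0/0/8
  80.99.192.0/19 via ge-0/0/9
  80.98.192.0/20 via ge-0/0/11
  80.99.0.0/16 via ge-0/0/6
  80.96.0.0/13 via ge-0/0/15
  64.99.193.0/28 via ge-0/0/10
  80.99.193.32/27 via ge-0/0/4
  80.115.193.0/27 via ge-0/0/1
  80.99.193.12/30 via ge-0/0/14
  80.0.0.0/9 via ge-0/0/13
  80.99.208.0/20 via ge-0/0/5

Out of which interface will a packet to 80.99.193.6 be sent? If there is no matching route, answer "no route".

Routes whose prefix contains 80.99.193.6:
  80.0.0.0/9 (80.0.0.0 - 80.127.255.255) -> ge-0/0/13
  80.96.0.0/13 (80.96.0.0 - 80.103.255.255) -> ge-0/0/15
  80.99.0.0/16 (80.99.0.0 - 80.99.255.255) -> ge-0/0/6
  80.99.192.0/19 (80.99.192.0 - 80.99.223.255) -> ge-0/0/9
More-specific entries that do NOT match:
  80.99.193.12/30 (80.99.193.12 - 80.99.193.15) does not contain 80.99.193.6
  64.99.193.0/28 (64.99.193.0 - 64.99.193.15) does not contain 80.99.193.6
  80.99.193.64/27 (80.99.193.64 - 80.99.193.95) does not contain 80.99.193.6
  80.99.193.32/27 (80.99.193.32 - 80.99.193.63) does not contain 80.99.193.6
  80.115.193.0/27 (80.115.193.0 - 80.115.193.31) does not contain 80.99.193.6
  80.99.196.0/23 (80.99.196.0 - 80.99.197.255) does not contain 80.99.193.6
  80.98.192.0/20 (80.98.192.0 - 80.98.207.255) does not contain 80.99.193.6
  80.99.208.0/20 (80.99.208.0 - 80.99.223.255) does not contain 80.99.193.6
Longest matching prefix is /19 -> interface ge-0/0/9.

ge-0/0/9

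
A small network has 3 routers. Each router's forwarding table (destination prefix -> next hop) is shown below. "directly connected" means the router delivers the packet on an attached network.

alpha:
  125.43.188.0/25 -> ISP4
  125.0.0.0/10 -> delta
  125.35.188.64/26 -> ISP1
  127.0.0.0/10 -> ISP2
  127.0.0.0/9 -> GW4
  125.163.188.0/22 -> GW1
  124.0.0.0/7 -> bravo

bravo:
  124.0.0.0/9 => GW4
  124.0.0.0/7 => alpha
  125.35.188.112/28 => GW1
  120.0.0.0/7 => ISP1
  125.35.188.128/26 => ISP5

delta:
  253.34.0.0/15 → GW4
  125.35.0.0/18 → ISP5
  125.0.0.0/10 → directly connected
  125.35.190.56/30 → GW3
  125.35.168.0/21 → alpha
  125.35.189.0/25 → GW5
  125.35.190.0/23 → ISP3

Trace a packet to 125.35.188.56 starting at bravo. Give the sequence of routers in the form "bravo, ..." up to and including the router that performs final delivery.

At bravo: longest match for 125.35.188.56 is 124.0.0.0/7 -> alpha
At alpha: longest match for 125.35.188.56 is 125.0.0.0/10 -> delta
At delta: longest match for 125.35.188.56 is 125.0.0.0/10 -> directly connected

bravo, alpha, delta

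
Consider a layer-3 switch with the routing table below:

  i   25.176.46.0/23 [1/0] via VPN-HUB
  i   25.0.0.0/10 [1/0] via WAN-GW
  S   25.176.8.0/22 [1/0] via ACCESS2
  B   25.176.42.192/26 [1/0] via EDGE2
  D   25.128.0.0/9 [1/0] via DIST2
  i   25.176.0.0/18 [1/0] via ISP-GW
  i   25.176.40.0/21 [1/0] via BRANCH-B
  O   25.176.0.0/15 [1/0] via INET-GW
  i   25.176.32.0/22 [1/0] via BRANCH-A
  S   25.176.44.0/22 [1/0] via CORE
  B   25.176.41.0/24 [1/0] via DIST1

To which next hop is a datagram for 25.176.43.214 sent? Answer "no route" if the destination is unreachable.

BRANCH-B

Routes whose prefix contains 25.176.43.214:
  25.128.0.0/9 (25.128.0.0 - 25.255.255.255) -> DIST2
  25.176.0.0/15 (25.176.0.0 - 25.177.255.255) -> INET-GW
  25.176.0.0/18 (25.176.0.0 - 25.176.63.255) -> ISP-GW
  25.176.40.0/21 (25.176.40.0 - 25.176.47.255) -> BRANCH-B
More-specific entries that do NOT match:
  25.176.42.192/26 (25.176.42.192 - 25.176.42.255) does not contain 25.176.43.214
  25.176.41.0/24 (25.176.41.0 - 25.176.41.255) does not contain 25.176.43.214
  25.176.46.0/23 (25.176.46.0 - 25.176.47.255) does not contain 25.176.43.214
  25.176.8.0/22 (25.176.8.0 - 25.176.11.255) does not contain 25.176.43.214
  25.176.32.0/22 (25.176.32.0 - 25.176.35.255) does not contain 25.176.43.214
  25.176.44.0/22 (25.176.44.0 - 25.176.47.255) does not contain 25.176.43.214
Longest matching prefix is /21 -> next hop BRANCH-B.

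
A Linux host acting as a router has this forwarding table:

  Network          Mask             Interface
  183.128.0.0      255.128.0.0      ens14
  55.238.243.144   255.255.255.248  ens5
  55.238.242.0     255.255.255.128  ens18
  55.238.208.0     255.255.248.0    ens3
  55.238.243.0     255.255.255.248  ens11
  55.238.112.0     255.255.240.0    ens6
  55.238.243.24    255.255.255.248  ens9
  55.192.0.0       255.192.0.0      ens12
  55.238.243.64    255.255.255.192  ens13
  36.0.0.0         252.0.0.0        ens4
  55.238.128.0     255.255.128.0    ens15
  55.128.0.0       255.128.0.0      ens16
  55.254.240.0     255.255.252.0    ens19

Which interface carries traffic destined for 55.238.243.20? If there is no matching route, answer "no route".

Routes whose prefix contains 55.238.243.20:
  55.128.0.0/9 (55.128.0.0 - 55.255.255.255) -> ens16
  55.192.0.0/10 (55.192.0.0 - 55.255.255.255) -> ens12
  55.238.128.0/17 (55.238.128.0 - 55.238.255.255) -> ens15
More-specific entries that do NOT match:
  55.238.243.144/29 (55.238.243.144 - 55.238.243.151) does not contain 55.238.243.20
  55.238.243.0/29 (55.238.243.0 - 55.238.243.7) does not contain 55.238.243.20
  55.238.243.24/29 (55.238.243.24 - 55.238.243.31) does not contain 55.238.243.20
  55.238.243.64/26 (55.238.243.64 - 55.238.243.127) does not contain 55.238.243.20
  55.238.242.0/25 (55.238.242.0 - 55.238.242.127) does not contain 55.238.243.20
  55.254.240.0/22 (55.254.240.0 - 55.254.243.255) does not contain 55.238.243.20
  55.238.208.0/21 (55.238.208.0 - 55.238.215.255) does not contain 55.238.243.20
  55.238.112.0/20 (55.238.112.0 - 55.238.127.255) does not contain 55.238.243.20
Longest matching prefix is /17 -> interface ens15.

ens15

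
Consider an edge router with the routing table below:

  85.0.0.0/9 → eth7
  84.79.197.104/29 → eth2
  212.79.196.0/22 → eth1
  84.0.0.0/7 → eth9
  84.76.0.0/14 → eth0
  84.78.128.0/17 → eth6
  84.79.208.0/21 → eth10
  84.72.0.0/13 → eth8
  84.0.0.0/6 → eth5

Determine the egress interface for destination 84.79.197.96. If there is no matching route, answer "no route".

Routes whose prefix contains 84.79.197.96:
  84.0.0.0/6 (84.0.0.0 - 87.255.255.255) -> eth5
  84.0.0.0/7 (84.0.0.0 - 85.255.255.255) -> eth9
  84.72.0.0/13 (84.72.0.0 - 84.79.255.255) -> eth8
  84.76.0.0/14 (84.76.0.0 - 84.79.255.255) -> eth0
More-specific entries that do NOT match:
  84.79.197.104/29 (84.79.197.104 - 84.79.197.111) does not contain 84.79.197.96
  212.79.196.0/22 (212.79.196.0 - 212.79.199.255) does not contain 84.79.197.96
  84.79.208.0/21 (84.79.208.0 - 84.79.215.255) does not contain 84.79.197.96
  84.78.128.0/17 (84.78.128.0 - 84.78.255.255) does not contain 84.79.197.96
Longest matching prefix is /14 -> interface eth0.

eth0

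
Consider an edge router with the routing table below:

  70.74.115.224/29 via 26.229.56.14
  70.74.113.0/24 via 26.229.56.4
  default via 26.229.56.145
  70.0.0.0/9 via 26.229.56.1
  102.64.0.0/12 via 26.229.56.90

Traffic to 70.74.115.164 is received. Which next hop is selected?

26.229.56.1

Routes whose prefix contains 70.74.115.164:
  0.0.0.0/0 (default, matches everything) -> 26.229.56.145
  70.0.0.0/9 (70.0.0.0 - 70.127.255.255) -> 26.229.56.1
More-specific entries that do NOT match:
  70.74.115.224/29 (70.74.115.224 - 70.74.115.231) does not contain 70.74.115.164
  70.74.113.0/24 (70.74.113.0 - 70.74.113.255) does not contain 70.74.115.164
  102.64.0.0/12 (102.64.0.0 - 102.79.255.255) does not contain 70.74.115.164
Longest matching prefix is /9 -> next hop 26.229.56.1.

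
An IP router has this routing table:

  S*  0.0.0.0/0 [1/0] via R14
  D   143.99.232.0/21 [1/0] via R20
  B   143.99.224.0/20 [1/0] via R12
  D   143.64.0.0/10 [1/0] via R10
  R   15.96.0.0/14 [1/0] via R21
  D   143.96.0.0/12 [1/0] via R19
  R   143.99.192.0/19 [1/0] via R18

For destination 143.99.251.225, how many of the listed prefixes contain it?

3

Prefixes containing 143.99.251.225:
  0.0.0.0/0 (default, matches everything)
  143.64.0.0/10 (143.64.0.0 - 143.127.255.255)
  143.96.0.0/12 (143.96.0.0 - 143.111.255.255)
Total matching entries: 3.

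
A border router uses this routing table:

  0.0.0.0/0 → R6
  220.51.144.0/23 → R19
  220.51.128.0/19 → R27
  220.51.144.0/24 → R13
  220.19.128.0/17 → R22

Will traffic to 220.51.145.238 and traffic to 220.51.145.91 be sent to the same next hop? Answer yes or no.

220.51.145.238: longest match 220.51.144.0/23 -> R19
220.51.145.91: longest match 220.51.144.0/23 -> R19

yes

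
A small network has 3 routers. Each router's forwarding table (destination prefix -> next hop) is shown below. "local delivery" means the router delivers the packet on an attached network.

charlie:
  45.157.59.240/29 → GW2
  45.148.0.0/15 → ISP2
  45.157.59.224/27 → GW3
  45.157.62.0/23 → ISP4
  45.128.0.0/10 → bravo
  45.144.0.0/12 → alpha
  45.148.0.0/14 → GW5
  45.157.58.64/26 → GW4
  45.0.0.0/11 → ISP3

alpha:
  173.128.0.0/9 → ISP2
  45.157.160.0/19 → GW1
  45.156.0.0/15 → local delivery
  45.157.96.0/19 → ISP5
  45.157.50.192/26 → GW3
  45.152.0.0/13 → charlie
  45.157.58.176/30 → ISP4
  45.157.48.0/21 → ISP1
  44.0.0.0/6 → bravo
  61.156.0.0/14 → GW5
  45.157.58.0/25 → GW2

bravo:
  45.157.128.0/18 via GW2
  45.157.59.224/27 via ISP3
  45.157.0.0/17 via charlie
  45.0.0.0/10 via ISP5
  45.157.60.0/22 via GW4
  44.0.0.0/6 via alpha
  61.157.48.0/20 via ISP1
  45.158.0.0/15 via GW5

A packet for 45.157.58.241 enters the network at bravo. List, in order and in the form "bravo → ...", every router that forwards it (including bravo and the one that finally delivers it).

At bravo: longest match for 45.157.58.241 is 45.157.0.0/17 -> charlie
At charlie: longest match for 45.157.58.241 is 45.144.0.0/12 -> alpha
At alpha: longest match for 45.157.58.241 is 45.156.0.0/15 -> local delivery

bravo → charlie → alpha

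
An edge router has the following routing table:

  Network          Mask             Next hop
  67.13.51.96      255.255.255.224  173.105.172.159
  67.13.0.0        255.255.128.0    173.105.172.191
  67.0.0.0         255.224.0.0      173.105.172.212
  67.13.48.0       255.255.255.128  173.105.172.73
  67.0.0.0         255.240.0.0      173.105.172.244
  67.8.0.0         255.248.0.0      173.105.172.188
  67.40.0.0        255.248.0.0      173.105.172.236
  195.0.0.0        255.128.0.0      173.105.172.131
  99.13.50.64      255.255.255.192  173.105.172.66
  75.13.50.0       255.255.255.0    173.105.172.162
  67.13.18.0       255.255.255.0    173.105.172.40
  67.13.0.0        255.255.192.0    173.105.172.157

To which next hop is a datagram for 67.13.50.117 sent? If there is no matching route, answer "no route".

173.105.172.157

Routes whose prefix contains 67.13.50.117:
  67.0.0.0/11 (67.0.0.0 - 67.31.255.255) -> 173.105.172.212
  67.0.0.0/12 (67.0.0.0 - 67.15.255.255) -> 173.105.172.244
  67.8.0.0/13 (67.8.0.0 - 67.15.255.255) -> 173.105.172.188
  67.13.0.0/17 (67.13.0.0 - 67.13.127.255) -> 173.105.172.191
  67.13.0.0/18 (67.13.0.0 - 67.13.63.255) -> 173.105.172.157
More-specific entries that do NOT match:
  67.13.51.96/27 (67.13.51.96 - 67.13.51.127) does not contain 67.13.50.117
  99.13.50.64/26 (99.13.50.64 - 99.13.50.127) does not contain 67.13.50.117
  67.13.48.0/25 (67.13.48.0 - 67.13.48.127) does not contain 67.13.50.117
  75.13.50.0/24 (75.13.50.0 - 75.13.50.255) does not contain 67.13.50.117
  67.13.18.0/24 (67.13.18.0 - 67.13.18.255) does not contain 67.13.50.117
Longest matching prefix is /18 -> next hop 173.105.172.157.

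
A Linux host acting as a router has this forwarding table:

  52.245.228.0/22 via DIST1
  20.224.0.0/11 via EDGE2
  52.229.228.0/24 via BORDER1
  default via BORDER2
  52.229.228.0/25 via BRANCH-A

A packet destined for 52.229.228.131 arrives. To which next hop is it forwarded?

Routes whose prefix contains 52.229.228.131:
  0.0.0.0/0 (default, matches everything) -> BORDER2
  52.229.228.0/24 (52.229.228.0 - 52.229.228.255) -> BORDER1
More-specific entries that do NOT match:
  52.229.228.0/25 (52.229.228.0 - 52.229.228.127) does not contain 52.229.228.131
Longest matching prefix is /24 -> next hop BORDER1.

BORDER1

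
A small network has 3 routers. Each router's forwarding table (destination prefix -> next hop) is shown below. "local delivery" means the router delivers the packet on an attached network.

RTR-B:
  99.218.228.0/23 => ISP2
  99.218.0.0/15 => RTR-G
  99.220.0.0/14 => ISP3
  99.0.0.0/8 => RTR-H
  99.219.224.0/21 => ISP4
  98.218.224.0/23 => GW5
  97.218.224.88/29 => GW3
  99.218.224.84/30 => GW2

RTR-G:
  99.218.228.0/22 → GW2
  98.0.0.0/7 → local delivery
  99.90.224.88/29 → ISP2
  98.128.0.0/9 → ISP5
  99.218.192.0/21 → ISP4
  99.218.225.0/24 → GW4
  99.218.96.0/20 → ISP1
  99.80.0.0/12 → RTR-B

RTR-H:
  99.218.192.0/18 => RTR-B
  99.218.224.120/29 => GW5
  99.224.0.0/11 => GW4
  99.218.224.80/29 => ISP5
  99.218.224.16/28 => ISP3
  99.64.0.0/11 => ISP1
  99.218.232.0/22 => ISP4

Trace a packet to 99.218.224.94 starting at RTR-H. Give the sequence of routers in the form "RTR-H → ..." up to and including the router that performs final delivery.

At RTR-H: longest match for 99.218.224.94 is 99.218.192.0/18 -> RTR-B
At RTR-B: longest match for 99.218.224.94 is 99.218.0.0/15 -> RTR-G
At RTR-G: longest match for 99.218.224.94 is 98.0.0.0/7 -> local delivery

RTR-H → RTR-B → RTR-G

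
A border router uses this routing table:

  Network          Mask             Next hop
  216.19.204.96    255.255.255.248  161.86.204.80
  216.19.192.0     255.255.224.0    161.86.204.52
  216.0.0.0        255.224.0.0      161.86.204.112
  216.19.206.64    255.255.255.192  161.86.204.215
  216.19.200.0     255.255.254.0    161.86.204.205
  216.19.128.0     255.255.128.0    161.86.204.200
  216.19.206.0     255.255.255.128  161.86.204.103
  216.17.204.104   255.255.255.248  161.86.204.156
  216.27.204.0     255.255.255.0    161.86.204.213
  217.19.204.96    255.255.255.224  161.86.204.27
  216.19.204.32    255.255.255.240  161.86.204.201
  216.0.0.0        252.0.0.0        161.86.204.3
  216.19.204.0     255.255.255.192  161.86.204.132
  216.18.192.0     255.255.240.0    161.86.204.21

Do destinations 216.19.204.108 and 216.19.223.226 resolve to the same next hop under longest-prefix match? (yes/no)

yes

216.19.204.108: longest match 216.19.192.0/19 -> 161.86.204.52
216.19.223.226: longest match 216.19.192.0/19 -> 161.86.204.52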